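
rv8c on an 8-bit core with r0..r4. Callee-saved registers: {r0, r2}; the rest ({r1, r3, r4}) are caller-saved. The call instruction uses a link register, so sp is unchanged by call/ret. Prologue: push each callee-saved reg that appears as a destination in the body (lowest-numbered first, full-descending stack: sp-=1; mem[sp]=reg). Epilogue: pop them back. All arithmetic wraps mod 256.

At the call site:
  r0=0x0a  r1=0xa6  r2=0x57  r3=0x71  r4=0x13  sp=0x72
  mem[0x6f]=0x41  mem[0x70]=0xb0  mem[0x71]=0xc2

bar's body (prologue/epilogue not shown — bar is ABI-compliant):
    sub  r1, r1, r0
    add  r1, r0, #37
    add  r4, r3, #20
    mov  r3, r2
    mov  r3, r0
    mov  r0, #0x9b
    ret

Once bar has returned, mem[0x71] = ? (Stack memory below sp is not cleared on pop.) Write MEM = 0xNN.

MEM = 0x0a

prologue: push r0 -> mem[0x71]=0x0a, sp=0x71
body[0] sub  r1, r1, r0 -> r1=0x9c
body[1] add  r1, r0, #37 -> r1=0x2f
body[2] add  r4, r3, #20 -> r4=0x85
body[3] mov  r3, r2 -> r3=0x57
body[4] mov  r3, r0 -> r3=0x0a
body[5] mov  r0, #0x9b -> r0=0x9b
epilogue: pop r0=0x0a, sp=0x72
prologue pushed ['r0'] at ['0x71']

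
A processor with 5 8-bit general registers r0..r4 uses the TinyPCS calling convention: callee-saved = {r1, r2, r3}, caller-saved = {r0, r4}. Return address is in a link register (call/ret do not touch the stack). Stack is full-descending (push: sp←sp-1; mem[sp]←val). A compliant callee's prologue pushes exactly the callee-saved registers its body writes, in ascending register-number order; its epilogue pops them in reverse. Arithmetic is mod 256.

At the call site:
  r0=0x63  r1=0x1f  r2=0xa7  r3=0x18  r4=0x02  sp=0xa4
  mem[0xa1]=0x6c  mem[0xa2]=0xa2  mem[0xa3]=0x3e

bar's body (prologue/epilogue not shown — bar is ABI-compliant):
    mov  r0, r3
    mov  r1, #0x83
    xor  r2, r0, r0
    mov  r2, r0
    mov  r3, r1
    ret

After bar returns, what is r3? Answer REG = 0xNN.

REG = 0x18

prologue: push r1 -> mem[0xa3]=0x1f, sp=0xa3
prologue: push r2 -> mem[0xa2]=0xa7, sp=0xa2
prologue: push r3 -> mem[0xa1]=0x18, sp=0xa1
body[0] mov  r0, r3 -> r0=0x18
body[1] mov  r1, #0x83 -> r1=0x83
body[2] xor  r2, r0, r0 -> r2=0x00
body[3] mov  r2, r0 -> r2=0x18
body[4] mov  r3, r1 -> r3=0x83
epilogue: pop r3=0x18, sp=0xa2
epilogue: pop r2=0xa7, sp=0xa3
epilogue: pop r1=0x1f, sp=0xa4
r3 is callee-saved -> restored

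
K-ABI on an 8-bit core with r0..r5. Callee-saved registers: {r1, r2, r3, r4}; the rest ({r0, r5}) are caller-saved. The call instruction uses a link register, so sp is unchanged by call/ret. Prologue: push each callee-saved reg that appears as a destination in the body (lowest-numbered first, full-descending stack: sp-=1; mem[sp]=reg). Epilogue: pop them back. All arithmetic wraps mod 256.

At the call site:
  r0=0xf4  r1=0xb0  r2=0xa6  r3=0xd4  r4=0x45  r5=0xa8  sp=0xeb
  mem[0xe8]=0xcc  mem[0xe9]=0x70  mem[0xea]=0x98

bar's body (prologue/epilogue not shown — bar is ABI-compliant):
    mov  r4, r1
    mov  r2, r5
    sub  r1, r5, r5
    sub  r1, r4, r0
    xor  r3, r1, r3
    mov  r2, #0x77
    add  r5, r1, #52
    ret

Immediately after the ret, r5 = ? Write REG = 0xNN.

prologue: push r1 → mem[0xea]=0xb0, sp=0xea
prologue: push r2 → mem[0xe9]=0xa6, sp=0xe9
prologue: push r3 → mem[0xe8]=0xd4, sp=0xe8
prologue: push r4 → mem[0xe7]=0x45, sp=0xe7
body[0] mov  r4, r1 → r4=0xb0
body[1] mov  r2, r5 → r2=0xa8
body[2] sub  r1, r5, r5 → r1=0x00
body[3] sub  r1, r4, r0 → r1=0xbc
body[4] xor  r3, r1, r3 → r3=0x68
body[5] mov  r2, #0x77 → r2=0x77
body[6] add  r5, r1, #52 → r5=0xf0
epilogue: pop r4=0x45, sp=0xe8
epilogue: pop r3=0xd4, sp=0xe9
epilogue: pop r2=0xa6, sp=0xea
epilogue: pop r1=0xb0, sp=0xeb
r5 is caller-saved → body value

REG = 0xf0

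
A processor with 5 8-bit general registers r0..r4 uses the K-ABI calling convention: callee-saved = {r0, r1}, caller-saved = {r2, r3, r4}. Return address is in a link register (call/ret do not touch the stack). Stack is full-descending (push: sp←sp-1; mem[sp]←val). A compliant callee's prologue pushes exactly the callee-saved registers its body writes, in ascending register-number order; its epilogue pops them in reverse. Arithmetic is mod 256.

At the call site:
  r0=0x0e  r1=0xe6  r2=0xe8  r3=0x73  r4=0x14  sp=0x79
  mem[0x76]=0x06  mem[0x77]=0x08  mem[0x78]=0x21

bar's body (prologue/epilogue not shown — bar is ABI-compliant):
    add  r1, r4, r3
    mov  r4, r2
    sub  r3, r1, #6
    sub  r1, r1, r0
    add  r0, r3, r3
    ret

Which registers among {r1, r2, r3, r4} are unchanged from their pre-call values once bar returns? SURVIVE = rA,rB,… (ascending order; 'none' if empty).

SURVIVE = r1,r2

prologue: push r0 → mem[0x78]=0x0e, sp=0x78
prologue: push r1 → mem[0x77]=0xe6, sp=0x77
body[0] add  r1, r4, r3 → r1=0x87
body[1] mov  r4, r2 → r4=0xe8
body[2] sub  r3, r1, #6 → r3=0x81
body[3] sub  r1, r1, r0 → r1=0x79
body[4] add  r0, r3, r3 → r0=0x02
epilogue: pop r1=0xe6, sp=0x78
epilogue: pop r0=0x0e, sp=0x79
r1: callee-saved, written=True
r2: caller-saved, written=False
r3: caller-saved, written=True
r4: caller-saved, written=True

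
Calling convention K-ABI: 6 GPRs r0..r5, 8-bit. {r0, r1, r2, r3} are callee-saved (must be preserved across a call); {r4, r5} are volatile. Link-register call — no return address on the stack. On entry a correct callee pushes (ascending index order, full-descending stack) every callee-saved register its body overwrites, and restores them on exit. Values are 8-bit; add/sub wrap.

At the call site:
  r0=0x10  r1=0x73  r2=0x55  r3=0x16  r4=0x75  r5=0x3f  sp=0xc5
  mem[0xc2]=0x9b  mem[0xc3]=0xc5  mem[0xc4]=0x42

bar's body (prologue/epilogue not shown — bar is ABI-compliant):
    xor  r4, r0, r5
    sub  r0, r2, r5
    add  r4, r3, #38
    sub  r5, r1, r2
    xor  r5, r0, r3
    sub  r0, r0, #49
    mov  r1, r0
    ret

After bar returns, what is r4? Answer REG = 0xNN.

REG = 0x3c

prologue: push r0 → mem[0xc4]=0x10, sp=0xc4
prologue: push r1 → mem[0xc3]=0x73, sp=0xc3
body[0] xor  r4, r0, r5 → r4=0x2f
body[1] sub  r0, r2, r5 → r0=0x16
body[2] add  r4, r3, #38 → r4=0x3c
body[3] sub  r5, r1, r2 → r5=0x1e
body[4] xor  r5, r0, r3 → r5=0x00
body[5] sub  r0, r0, #49 → r0=0xe5
body[6] mov  r1, r0 → r1=0xe5
epilogue: pop r1=0x73, sp=0xc4
epilogue: pop r0=0x10, sp=0xc5
r4 is caller-saved → body value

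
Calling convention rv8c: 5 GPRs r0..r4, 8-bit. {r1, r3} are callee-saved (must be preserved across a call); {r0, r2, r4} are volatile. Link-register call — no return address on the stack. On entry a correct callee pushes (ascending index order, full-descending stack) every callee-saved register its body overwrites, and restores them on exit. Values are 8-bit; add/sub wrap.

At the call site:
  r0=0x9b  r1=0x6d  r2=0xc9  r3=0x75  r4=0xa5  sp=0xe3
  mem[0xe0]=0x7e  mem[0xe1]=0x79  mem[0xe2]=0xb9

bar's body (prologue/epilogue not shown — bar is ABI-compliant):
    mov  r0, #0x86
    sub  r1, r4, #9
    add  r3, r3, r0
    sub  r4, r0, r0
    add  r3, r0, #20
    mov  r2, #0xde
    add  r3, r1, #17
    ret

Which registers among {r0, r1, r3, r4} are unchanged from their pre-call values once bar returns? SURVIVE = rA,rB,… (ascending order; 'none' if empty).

SURVIVE = r1,r3

prologue: push r1 → mem[0xe2]=0x6d, sp=0xe2
prologue: push r3 → mem[0xe1]=0x75, sp=0xe1
body[0] mov  r0, #0x86 → r0=0x86
body[1] sub  r1, r4, #9 → r1=0x9c
body[2] add  r3, r3, r0 → r3=0xfb
body[3] sub  r4, r0, r0 → r4=0x00
body[4] add  r3, r0, #20 → r3=0x9a
body[5] mov  r2, #0xde → r2=0xde
body[6] add  r3, r1, #17 → r3=0xad
epilogue: pop r3=0x75, sp=0xe2
epilogue: pop r1=0x6d, sp=0xe3
r0: caller-saved, written=True
r1: callee-saved, written=True
r3: callee-saved, written=True
r4: caller-saved, written=True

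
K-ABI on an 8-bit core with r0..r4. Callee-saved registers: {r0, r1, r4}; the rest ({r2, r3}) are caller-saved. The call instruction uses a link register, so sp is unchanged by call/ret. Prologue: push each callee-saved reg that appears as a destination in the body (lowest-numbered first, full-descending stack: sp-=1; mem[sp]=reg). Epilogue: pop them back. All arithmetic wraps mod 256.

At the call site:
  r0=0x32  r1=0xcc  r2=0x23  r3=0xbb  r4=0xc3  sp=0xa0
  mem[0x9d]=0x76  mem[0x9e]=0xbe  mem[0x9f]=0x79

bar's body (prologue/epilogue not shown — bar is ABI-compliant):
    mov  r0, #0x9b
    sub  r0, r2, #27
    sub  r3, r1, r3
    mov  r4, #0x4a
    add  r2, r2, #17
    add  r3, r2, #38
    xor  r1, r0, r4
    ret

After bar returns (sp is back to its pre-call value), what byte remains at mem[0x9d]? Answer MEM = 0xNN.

MEM = 0xc3

prologue: push r0 -> mem[0x9f]=0x32, sp=0x9f
prologue: push r1 -> mem[0x9e]=0xcc, sp=0x9e
prologue: push r4 -> mem[0x9d]=0xc3, sp=0x9d
body[0] mov  r0, #0x9b -> r0=0x9b
body[1] sub  r0, r2, #27 -> r0=0x08
body[2] sub  r3, r1, r3 -> r3=0x11
body[3] mov  r4, #0x4a -> r4=0x4a
body[4] add  r2, r2, #17 -> r2=0x34
body[5] add  r3, r2, #38 -> r3=0x5a
body[6] xor  r1, r0, r4 -> r1=0x42
epilogue: pop r4=0xc3, sp=0x9e
epilogue: pop r1=0xcc, sp=0x9f
epilogue: pop r0=0x32, sp=0xa0
prologue pushed ['r0', 'r1', 'r4'] at ['0x9f', '0x9e', '0x9d']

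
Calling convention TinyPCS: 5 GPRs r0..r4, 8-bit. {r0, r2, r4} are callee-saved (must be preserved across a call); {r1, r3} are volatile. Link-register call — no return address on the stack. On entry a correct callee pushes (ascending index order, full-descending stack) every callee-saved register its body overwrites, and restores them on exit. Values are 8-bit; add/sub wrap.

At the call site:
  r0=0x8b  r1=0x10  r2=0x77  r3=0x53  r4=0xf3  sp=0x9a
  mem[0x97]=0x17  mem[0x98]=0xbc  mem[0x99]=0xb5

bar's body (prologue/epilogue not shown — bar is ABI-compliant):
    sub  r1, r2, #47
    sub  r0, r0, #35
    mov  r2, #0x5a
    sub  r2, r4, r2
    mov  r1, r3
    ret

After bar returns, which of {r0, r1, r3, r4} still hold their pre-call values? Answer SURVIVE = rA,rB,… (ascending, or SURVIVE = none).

SURVIVE = r0,r3,r4

prologue: push r0 -> mem[0x99]=0x8b, sp=0x99
prologue: push r2 -> mem[0x98]=0x77, sp=0x98
body[0] sub  r1, r2, #47 -> r1=0x48
body[1] sub  r0, r0, #35 -> r0=0x68
body[2] mov  r2, #0x5a -> r2=0x5a
body[3] sub  r2, r4, r2 -> r2=0x99
body[4] mov  r1, r3 -> r1=0x53
epilogue: pop r2=0x77, sp=0x99
epilogue: pop r0=0x8b, sp=0x9a
r0: callee-saved, written=True
r1: caller-saved, written=True
r3: caller-saved, written=False
r4: callee-saved, written=False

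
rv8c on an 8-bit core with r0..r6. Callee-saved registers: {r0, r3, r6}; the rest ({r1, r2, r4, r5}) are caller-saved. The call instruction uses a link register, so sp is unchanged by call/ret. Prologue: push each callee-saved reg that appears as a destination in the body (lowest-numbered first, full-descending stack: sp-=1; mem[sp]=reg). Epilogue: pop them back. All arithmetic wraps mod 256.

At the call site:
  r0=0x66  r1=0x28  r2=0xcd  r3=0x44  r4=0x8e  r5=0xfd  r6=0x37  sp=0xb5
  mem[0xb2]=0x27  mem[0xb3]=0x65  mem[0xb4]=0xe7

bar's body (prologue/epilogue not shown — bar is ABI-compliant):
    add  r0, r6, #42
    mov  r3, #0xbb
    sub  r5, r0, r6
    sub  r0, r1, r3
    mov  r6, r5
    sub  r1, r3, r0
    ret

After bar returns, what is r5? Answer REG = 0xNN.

REG = 0x2a

prologue: push r0 → mem[0xb4]=0x66, sp=0xb4
prologue: push r3 → mem[0xb3]=0x44, sp=0xb3
prologue: push r6 → mem[0xb2]=0x37, sp=0xb2
body[0] add  r0, r6, #42 → r0=0x61
body[1] mov  r3, #0xbb → r3=0xbb
body[2] sub  r5, r0, r6 → r5=0x2a
body[3] sub  r0, r1, r3 → r0=0x6d
body[4] mov  r6, r5 → r6=0x2a
body[5] sub  r1, r3, r0 → r1=0x4e
epilogue: pop r6=0x37, sp=0xb3
epilogue: pop r3=0x44, sp=0xb4
epilogue: pop r0=0x66, sp=0xb5
r5 is caller-saved → body value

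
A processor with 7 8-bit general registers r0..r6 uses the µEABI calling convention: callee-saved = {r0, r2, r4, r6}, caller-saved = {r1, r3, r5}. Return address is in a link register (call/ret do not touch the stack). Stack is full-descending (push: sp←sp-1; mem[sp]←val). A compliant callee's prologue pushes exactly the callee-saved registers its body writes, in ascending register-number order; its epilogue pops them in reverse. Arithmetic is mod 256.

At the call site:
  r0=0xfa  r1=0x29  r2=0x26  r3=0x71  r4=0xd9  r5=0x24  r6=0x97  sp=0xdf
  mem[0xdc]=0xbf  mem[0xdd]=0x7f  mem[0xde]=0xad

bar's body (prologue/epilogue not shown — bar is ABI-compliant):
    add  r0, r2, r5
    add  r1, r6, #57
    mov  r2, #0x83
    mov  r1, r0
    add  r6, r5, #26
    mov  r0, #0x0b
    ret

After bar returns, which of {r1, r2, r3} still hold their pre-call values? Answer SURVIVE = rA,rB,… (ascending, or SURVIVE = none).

SURVIVE = r2,r3

prologue: push r0 → mem[0xde]=0xfa, sp=0xde
prologue: push r2 → mem[0xdd]=0x26, sp=0xdd
prologue: push r6 → mem[0xdc]=0x97, sp=0xdc
body[0] add  r0, r2, r5 → r0=0x4a
body[1] add  r1, r6, #57 → r1=0xd0
body[2] mov  r2, #0x83 → r2=0x83
body[3] mov  r1, r0 → r1=0x4a
body[4] add  r6, r5, #26 → r6=0x3e
body[5] mov  r0, #0x0b → r0=0x0b
epilogue: pop r6=0x97, sp=0xdd
epilogue: pop r2=0x26, sp=0xde
epilogue: pop r0=0xfa, sp=0xdf
r1: caller-saved, written=True
r2: callee-saved, written=True
r3: caller-saved, written=False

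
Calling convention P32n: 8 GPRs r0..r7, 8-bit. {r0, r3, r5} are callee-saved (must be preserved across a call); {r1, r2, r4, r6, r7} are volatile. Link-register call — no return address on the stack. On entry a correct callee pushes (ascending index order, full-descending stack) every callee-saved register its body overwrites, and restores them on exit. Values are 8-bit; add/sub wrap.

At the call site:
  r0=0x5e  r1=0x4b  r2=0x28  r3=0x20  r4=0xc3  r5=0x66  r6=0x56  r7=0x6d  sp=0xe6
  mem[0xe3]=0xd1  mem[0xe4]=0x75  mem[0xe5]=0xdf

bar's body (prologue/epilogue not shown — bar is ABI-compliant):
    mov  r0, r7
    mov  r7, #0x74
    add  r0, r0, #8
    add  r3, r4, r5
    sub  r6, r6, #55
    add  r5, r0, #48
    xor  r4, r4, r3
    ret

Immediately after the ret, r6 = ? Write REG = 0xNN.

REG = 0x1f

prologue: push r0 → mem[0xe5]=0x5e, sp=0xe5
prologue: push r3 → mem[0xe4]=0x20, sp=0xe4
prologue: push r5 → mem[0xe3]=0x66, sp=0xe3
body[0] mov  r0, r7 → r0=0x6d
body[1] mov  r7, #0x74 → r7=0x74
body[2] add  r0, r0, #8 → r0=0x75
body[3] add  r3, r4, r5 → r3=0x29
body[4] sub  r6, r6, #55 → r6=0x1f
body[5] add  r5, r0, #48 → r5=0xa5
body[6] xor  r4, r4, r3 → r4=0xea
epilogue: pop r5=0x66, sp=0xe4
epilogue: pop r3=0x20, sp=0xe5
epilogue: pop r0=0x5e, sp=0xe6
r6 is caller-saved → body value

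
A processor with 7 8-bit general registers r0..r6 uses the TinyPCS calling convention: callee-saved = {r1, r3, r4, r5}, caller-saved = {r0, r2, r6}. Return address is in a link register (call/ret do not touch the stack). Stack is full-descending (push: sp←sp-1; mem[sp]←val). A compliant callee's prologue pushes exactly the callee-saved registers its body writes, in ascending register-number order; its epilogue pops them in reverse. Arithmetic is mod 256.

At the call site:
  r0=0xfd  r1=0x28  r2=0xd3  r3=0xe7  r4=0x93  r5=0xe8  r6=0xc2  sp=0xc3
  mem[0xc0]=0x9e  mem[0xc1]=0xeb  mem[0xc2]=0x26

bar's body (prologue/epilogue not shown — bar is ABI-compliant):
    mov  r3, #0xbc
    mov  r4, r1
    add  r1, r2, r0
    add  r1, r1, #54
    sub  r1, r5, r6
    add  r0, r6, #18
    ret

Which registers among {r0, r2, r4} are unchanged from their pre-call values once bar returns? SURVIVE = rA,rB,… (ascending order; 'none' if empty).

SURVIVE = r2,r4

prologue: push r1 → mem[0xc2]=0x28, sp=0xc2
prologue: push r3 → mem[0xc1]=0xe7, sp=0xc1
prologue: push r4 → mem[0xc0]=0x93, sp=0xc0
body[0] mov  r3, #0xbc → r3=0xbc
body[1] mov  r4, r1 → r4=0x28
body[2] add  r1, r2, r0 → r1=0xd0
body[3] add  r1, r1, #54 → r1=0x06
body[4] sub  r1, r5, r6 → r1=0x26
body[5] add  r0, r6, #18 → r0=0xd4
epilogue: pop r4=0x93, sp=0xc1
epilogue: pop r3=0xe7, sp=0xc2
epilogue: pop r1=0x28, sp=0xc3
r0: caller-saved, written=True
r2: caller-saved, written=False
r4: callee-saved, written=True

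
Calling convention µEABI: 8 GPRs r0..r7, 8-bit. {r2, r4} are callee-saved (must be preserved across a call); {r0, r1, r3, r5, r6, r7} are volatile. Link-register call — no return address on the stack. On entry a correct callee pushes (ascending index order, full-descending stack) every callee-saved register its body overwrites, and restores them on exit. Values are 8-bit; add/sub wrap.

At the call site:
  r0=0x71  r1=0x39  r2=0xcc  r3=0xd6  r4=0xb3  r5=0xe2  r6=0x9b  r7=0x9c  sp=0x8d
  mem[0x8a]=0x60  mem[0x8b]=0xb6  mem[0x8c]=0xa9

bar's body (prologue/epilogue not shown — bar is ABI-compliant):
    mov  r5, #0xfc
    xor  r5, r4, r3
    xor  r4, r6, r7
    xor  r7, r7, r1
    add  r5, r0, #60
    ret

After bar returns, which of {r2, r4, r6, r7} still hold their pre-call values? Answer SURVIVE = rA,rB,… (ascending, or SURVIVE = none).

prologue: push r4 → mem[0x8c]=0xb3, sp=0x8c
body[0] mov  r5, #0xfc → r5=0xfc
body[1] xor  r5, r4, r3 → r5=0x65
body[2] xor  r4, r6, r7 → r4=0x07
body[3] xor  r7, r7, r1 → r7=0xa5
body[4] add  r5, r0, #60 → r5=0xad
epilogue: pop r4=0xb3, sp=0x8d
r2: callee-saved, written=False
r4: callee-saved, written=True
r6: caller-saved, written=False
r7: caller-saved, written=True

SURVIVE = r2,r4,r6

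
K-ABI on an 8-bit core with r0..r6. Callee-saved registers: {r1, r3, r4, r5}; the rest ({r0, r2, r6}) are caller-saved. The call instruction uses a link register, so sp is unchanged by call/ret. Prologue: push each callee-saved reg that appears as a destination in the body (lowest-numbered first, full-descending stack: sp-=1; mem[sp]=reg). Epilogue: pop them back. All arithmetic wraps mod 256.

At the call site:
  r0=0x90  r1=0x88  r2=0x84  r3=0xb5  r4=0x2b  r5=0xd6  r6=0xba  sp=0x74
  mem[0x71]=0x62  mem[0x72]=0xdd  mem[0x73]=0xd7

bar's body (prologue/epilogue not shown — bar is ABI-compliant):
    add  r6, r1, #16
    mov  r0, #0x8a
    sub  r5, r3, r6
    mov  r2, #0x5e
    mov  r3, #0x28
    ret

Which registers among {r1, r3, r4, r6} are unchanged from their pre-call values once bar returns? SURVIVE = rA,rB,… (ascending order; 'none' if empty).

prologue: push r3 → mem[0x73]=0xb5, sp=0x73
prologue: push r5 → mem[0x72]=0xd6, sp=0x72
body[0] add  r6, r1, #16 → r6=0x98
body[1] mov  r0, #0x8a → r0=0x8a
body[2] sub  r5, r3, r6 → r5=0x1d
body[3] mov  r2, #0x5e → r2=0x5e
body[4] mov  r3, #0x28 → r3=0x28
epilogue: pop r5=0xd6, sp=0x73
epilogue: pop r3=0xb5, sp=0x74
r1: callee-saved, written=False
r3: callee-saved, written=True
r4: callee-saved, written=False
r6: caller-saved, written=True

SURVIVE = r1,r3,r4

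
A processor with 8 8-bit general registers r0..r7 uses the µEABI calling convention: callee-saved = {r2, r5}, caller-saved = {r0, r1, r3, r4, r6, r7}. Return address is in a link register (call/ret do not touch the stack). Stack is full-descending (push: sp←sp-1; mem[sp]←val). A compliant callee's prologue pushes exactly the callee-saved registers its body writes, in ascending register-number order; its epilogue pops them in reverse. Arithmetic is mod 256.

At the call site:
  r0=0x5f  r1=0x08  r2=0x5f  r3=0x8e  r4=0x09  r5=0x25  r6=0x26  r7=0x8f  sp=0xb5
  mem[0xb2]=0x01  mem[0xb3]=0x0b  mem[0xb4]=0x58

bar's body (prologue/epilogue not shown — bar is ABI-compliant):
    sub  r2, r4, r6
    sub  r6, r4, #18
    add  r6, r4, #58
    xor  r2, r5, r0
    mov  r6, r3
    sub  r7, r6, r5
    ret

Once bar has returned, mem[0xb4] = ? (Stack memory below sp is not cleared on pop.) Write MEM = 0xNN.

prologue: push r2 → mem[0xb4]=0x5f, sp=0xb4
body[0] sub  r2, r4, r6 → r2=0xe3
body[1] sub  r6, r4, #18 → r6=0xf7
body[2] add  r6, r4, #58 → r6=0x43
body[3] xor  r2, r5, r0 → r2=0x7a
body[4] mov  r6, r3 → r6=0x8e
body[5] sub  r7, r6, r5 → r7=0x69
epilogue: pop r2=0x5f, sp=0xb5
prologue pushed ['r2'] at ['0xb4']

MEM = 0x5f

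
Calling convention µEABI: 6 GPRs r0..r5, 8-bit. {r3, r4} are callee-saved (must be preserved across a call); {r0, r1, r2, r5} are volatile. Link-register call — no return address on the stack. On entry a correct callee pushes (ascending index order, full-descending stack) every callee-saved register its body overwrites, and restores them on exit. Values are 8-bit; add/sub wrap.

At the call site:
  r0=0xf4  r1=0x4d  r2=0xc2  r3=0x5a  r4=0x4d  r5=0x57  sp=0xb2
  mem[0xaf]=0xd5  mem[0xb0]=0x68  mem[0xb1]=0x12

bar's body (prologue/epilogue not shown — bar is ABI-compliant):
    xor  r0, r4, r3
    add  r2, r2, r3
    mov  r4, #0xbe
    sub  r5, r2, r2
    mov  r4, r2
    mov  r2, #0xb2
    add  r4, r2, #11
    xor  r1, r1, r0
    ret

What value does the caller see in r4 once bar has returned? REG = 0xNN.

REG = 0x4d

prologue: push r4 -> mem[0xb1]=0x4d, sp=0xb1
body[0] xor  r0, r4, r3 -> r0=0x17
body[1] add  r2, r2, r3 -> r2=0x1c
body[2] mov  r4, #0xbe -> r4=0xbe
body[3] sub  r5, r2, r2 -> r5=0x00
body[4] mov  r4, r2 -> r4=0x1c
body[5] mov  r2, #0xb2 -> r2=0xb2
body[6] add  r4, r2, #11 -> r4=0xbd
body[7] xor  r1, r1, r0 -> r1=0x5a
epilogue: pop r4=0x4d, sp=0xb2
r4 is callee-saved -> restored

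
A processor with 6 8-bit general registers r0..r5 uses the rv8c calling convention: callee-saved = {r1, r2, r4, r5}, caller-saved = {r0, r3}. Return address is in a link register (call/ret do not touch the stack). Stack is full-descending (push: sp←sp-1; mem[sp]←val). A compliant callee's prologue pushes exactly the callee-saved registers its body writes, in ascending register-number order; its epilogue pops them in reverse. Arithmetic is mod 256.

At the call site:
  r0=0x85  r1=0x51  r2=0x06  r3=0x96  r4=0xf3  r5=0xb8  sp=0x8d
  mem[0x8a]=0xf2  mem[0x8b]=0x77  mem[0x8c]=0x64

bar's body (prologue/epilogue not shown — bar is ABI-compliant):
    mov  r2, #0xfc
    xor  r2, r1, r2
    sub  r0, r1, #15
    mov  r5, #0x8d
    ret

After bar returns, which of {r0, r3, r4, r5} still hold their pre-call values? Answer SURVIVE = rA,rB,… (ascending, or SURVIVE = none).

SURVIVE = r3,r4,r5

prologue: push r2 -> mem[0x8c]=0x06, sp=0x8c
prologue: push r5 -> mem[0x8b]=0xb8, sp=0x8b
body[0] mov  r2, #0xfc -> r2=0xfc
body[1] xor  r2, r1, r2 -> r2=0xad
body[2] sub  r0, r1, #15 -> r0=0x42
body[3] mov  r5, #0x8d -> r5=0x8d
epilogue: pop r5=0xb8, sp=0x8c
epilogue: pop r2=0x06, sp=0x8d
r0: caller-saved, written=True
r3: caller-saved, written=False
r4: callee-saved, written=False
r5: callee-saved, written=True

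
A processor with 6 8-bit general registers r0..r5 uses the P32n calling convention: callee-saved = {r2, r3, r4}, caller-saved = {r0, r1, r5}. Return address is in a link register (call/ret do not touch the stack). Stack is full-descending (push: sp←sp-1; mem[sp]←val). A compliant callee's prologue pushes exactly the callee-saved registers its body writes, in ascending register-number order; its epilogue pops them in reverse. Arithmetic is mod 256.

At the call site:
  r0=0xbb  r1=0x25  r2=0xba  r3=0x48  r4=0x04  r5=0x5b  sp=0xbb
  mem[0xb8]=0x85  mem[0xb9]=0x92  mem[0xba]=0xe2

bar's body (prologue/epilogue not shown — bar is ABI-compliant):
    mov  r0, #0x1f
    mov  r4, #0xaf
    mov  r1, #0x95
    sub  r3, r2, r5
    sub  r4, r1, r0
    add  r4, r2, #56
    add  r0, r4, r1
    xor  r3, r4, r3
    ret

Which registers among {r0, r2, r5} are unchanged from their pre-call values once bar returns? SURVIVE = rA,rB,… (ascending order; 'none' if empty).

prologue: push r3 → mem[0xba]=0x48, sp=0xba
prologue: push r4 → mem[0xb9]=0x04, sp=0xb9
body[0] mov  r0, #0x1f → r0=0x1f
body[1] mov  r4, #0xaf → r4=0xaf
body[2] mov  r1, #0x95 → r1=0x95
body[3] sub  r3, r2, r5 → r3=0x5f
body[4] sub  r4, r1, r0 → r4=0x76
body[5] add  r4, r2, #56 → r4=0xf2
body[6] add  r0, r4, r1 → r0=0x87
body[7] xor  r3, r4, r3 → r3=0xad
epilogue: pop r4=0x04, sp=0xba
epilogue: pop r3=0x48, sp=0xbb
r0: caller-saved, written=True
r2: callee-saved, written=False
r5: caller-saved, written=False

SURVIVE = r2,r5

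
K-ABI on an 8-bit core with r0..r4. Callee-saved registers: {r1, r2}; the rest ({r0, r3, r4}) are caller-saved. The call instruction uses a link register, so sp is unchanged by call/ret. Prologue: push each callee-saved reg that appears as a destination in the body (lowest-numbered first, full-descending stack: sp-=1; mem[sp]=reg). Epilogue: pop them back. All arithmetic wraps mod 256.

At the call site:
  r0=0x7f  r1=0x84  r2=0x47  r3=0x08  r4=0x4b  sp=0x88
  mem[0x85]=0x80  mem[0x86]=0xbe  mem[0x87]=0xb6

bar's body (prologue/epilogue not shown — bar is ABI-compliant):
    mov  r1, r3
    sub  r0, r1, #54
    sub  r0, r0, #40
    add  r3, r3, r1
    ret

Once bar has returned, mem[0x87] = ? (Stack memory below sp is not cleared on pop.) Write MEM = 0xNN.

MEM = 0x84

prologue: push r1 -> mem[0x87]=0x84, sp=0x87
body[0] mov  r1, r3 -> r1=0x08
body[1] sub  r0, r1, #54 -> r0=0xd2
body[2] sub  r0, r0, #40 -> r0=0xaa
body[3] add  r3, r3, r1 -> r3=0x10
epilogue: pop r1=0x84, sp=0x88
prologue pushed ['r1'] at ['0x87']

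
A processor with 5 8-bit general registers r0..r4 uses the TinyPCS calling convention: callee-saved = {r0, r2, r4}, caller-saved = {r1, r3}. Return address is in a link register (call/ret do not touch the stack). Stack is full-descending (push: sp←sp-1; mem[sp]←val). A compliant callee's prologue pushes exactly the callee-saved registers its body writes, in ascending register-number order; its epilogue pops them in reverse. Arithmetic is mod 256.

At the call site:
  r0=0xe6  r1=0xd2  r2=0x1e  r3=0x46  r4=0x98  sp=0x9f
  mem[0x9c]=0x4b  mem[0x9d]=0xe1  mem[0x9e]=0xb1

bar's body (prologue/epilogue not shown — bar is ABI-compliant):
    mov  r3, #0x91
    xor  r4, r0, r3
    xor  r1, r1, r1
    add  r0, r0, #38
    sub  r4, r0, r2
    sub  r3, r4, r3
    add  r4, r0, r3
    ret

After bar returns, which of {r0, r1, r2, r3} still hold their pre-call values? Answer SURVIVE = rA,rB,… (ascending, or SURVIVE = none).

SURVIVE = r0,r2

prologue: push r0 -> mem[0x9e]=0xe6, sp=0x9e
prologue: push r4 -> mem[0x9d]=0x98, sp=0x9d
body[0] mov  r3, #0x91 -> r3=0x91
body[1] xor  r4, r0, r3 -> r4=0x77
body[2] xor  r1, r1, r1 -> r1=0x00
body[3] add  r0, r0, #38 -> r0=0x0c
body[4] sub  r4, r0, r2 -> r4=0xee
body[5] sub  r3, r4, r3 -> r3=0x5d
body[6] add  r4, r0, r3 -> r4=0x69
epilogue: pop r4=0x98, sp=0x9e
epilogue: pop r0=0xe6, sp=0x9f
r0: callee-saved, written=True
r1: caller-saved, written=True
r2: callee-saved, written=False
r3: caller-saved, written=True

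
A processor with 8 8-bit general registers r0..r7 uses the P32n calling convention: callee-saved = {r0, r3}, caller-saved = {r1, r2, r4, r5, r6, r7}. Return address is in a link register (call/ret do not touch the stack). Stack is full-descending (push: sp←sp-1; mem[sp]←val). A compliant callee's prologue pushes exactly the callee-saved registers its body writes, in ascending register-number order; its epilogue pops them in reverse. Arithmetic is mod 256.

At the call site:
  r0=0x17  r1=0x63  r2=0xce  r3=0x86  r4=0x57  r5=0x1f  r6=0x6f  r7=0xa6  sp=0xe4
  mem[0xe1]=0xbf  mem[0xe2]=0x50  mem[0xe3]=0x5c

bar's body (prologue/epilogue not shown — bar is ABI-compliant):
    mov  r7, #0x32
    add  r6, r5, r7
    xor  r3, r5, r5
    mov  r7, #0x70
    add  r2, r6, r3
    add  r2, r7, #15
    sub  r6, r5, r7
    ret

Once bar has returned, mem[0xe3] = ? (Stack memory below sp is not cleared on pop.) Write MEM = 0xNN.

MEM = 0x86

prologue: push r3 → mem[0xe3]=0x86, sp=0xe3
body[0] mov  r7, #0x32 → r7=0x32
body[1] add  r6, r5, r7 → r6=0x51
body[2] xor  r3, r5, r5 → r3=0x00
body[3] mov  r7, #0x70 → r7=0x70
body[4] add  r2, r6, r3 → r2=0x51
body[5] add  r2, r7, #15 → r2=0x7f
body[6] sub  r6, r5, r7 → r6=0xaf
epilogue: pop r3=0x86, sp=0xe4
prologue pushed ['r3'] at ['0xe3']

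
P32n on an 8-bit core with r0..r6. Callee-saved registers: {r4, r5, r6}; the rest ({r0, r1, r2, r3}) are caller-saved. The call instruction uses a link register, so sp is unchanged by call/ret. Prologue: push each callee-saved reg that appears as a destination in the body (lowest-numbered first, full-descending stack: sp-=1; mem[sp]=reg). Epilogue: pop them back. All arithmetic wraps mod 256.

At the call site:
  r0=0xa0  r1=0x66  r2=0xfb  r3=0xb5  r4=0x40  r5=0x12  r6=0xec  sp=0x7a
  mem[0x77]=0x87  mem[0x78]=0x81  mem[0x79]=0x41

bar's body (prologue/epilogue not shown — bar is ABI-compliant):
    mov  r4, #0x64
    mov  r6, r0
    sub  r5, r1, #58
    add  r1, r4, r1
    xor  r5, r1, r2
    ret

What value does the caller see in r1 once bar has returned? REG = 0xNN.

prologue: push r4 → mem[0x79]=0x40, sp=0x79
prologue: push r5 → mem[0x78]=0x12, sp=0x78
prologue: push r6 → mem[0x77]=0xec, sp=0x77
body[0] mov  r4, #0x64 → r4=0x64
body[1] mov  r6, r0 → r6=0xa0
body[2] sub  r5, r1, #58 → r5=0x2c
body[3] add  r1, r4, r1 → r1=0xca
body[4] xor  r5, r1, r2 → r5=0x31
epilogue: pop r6=0xec, sp=0x78
epilogue: pop r5=0x12, sp=0x79
epilogue: pop r4=0x40, sp=0x7a
r1 is caller-saved → body value

REG = 0xca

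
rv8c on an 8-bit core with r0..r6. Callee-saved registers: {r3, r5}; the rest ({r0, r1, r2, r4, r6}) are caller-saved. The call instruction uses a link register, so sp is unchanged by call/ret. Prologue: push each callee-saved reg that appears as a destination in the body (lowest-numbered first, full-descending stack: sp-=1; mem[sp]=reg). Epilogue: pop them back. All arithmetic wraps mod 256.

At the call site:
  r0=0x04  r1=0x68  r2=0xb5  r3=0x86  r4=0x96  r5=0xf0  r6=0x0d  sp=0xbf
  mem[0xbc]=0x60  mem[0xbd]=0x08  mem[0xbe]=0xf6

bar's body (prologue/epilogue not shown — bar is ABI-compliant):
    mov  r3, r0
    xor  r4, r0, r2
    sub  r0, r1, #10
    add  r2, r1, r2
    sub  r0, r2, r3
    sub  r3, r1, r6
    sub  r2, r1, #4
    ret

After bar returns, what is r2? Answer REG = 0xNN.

prologue: push r3 → mem[0xbe]=0x86, sp=0xbe
body[0] mov  r3, r0 → r3=0x04
body[1] xor  r4, r0, r2 → r4=0xb1
body[2] sub  r0, r1, #10 → r0=0x5e
body[3] add  r2, r1, r2 → r2=0x1d
body[4] sub  r0, r2, r3 → r0=0x19
body[5] sub  r3, r1, r6 → r3=0x5b
body[6] sub  r2, r1, #4 → r2=0x64
epilogue: pop r3=0x86, sp=0xbf
r2 is caller-saved → body value

REG = 0x64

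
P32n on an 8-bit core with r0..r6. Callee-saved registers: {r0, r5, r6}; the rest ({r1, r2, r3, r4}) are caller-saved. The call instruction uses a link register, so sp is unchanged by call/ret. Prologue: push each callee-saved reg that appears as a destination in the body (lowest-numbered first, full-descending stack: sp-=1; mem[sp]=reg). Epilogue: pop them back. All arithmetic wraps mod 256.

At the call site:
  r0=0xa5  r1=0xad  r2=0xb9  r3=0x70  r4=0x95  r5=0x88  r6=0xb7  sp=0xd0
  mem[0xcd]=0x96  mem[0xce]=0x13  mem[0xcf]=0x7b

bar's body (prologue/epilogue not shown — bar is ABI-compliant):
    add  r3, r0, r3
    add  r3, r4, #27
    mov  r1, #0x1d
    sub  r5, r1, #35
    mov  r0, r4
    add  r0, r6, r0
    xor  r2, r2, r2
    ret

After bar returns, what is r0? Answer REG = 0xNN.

REG = 0xa5

prologue: push r0 → mem[0xcf]=0xa5, sp=0xcf
prologue: push r5 → mem[0xce]=0x88, sp=0xce
body[0] add  r3, r0, r3 → r3=0x15
body[1] add  r3, r4, #27 → r3=0xb0
body[2] mov  r1, #0x1d → r1=0x1d
body[3] sub  r5, r1, #35 → r5=0xfa
body[4] mov  r0, r4 → r0=0x95
body[5] add  r0, r6, r0 → r0=0x4c
body[6] xor  r2, r2, r2 → r2=0x00
epilogue: pop r5=0x88, sp=0xcf
epilogue: pop r0=0xa5, sp=0xd0
r0 is callee-saved → restored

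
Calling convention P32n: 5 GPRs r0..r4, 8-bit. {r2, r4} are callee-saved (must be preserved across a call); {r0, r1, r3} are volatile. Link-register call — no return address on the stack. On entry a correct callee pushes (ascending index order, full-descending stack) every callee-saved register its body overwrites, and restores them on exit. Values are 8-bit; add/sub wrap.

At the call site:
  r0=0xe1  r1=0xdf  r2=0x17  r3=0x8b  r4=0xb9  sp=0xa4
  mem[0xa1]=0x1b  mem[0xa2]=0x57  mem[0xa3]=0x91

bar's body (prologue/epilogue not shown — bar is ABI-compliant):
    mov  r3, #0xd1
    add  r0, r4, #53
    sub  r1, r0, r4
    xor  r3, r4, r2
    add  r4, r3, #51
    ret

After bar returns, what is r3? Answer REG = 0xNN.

prologue: push r4 -> mem[0xa3]=0xb9, sp=0xa3
body[0] mov  r3, #0xd1 -> r3=0xd1
body[1] add  r0, r4, #53 -> r0=0xee
body[2] sub  r1, r0, r4 -> r1=0x35
body[3] xor  r3, r4, r2 -> r3=0xae
body[4] add  r4, r3, #51 -> r4=0xe1
epilogue: pop r4=0xb9, sp=0xa4
r3 is caller-saved -> body value

REG = 0xae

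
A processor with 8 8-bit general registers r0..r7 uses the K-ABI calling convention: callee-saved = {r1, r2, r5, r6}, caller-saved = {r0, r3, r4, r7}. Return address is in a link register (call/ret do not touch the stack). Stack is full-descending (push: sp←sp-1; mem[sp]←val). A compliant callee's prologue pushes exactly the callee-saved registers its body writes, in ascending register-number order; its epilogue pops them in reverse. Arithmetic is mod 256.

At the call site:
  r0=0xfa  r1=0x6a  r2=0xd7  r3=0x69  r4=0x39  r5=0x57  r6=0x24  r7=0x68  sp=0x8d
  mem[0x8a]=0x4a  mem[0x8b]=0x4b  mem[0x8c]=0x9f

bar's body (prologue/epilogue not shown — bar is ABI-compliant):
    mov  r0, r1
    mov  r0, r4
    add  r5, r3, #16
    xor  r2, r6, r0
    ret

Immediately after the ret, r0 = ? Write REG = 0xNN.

REG = 0x39

prologue: push r2 -> mem[0x8c]=0xd7, sp=0x8c
prologue: push r5 -> mem[0x8b]=0x57, sp=0x8b
body[0] mov  r0, r1 -> r0=0x6a
body[1] mov  r0, r4 -> r0=0x39
body[2] add  r5, r3, #16 -> r5=0x79
body[3] xor  r2, r6, r0 -> r2=0x1d
epilogue: pop r5=0x57, sp=0x8c
epilogue: pop r2=0xd7, sp=0x8d
r0 is caller-saved -> body value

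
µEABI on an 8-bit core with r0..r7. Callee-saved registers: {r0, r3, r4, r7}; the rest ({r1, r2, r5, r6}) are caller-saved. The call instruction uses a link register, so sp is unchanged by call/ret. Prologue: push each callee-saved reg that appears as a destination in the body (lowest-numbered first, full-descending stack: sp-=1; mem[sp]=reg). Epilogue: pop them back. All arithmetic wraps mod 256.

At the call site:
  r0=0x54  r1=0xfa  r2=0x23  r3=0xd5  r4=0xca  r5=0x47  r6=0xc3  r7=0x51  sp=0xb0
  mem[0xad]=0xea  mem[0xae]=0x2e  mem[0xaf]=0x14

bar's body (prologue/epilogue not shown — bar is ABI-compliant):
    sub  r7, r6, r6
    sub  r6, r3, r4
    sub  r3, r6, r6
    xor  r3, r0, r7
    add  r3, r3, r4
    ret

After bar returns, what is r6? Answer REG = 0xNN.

REG = 0x0b

prologue: push r3 -> mem[0xaf]=0xd5, sp=0xaf
prologue: push r7 -> mem[0xae]=0x51, sp=0xae
body[0] sub  r7, r6, r6 -> r7=0x00
body[1] sub  r6, r3, r4 -> r6=0x0b
body[2] sub  r3, r6, r6 -> r3=0x00
body[3] xor  r3, r0, r7 -> r3=0x54
body[4] add  r3, r3, r4 -> r3=0x1e
epilogue: pop r7=0x51, sp=0xaf
epilogue: pop r3=0xd5, sp=0xb0
r6 is caller-saved -> body value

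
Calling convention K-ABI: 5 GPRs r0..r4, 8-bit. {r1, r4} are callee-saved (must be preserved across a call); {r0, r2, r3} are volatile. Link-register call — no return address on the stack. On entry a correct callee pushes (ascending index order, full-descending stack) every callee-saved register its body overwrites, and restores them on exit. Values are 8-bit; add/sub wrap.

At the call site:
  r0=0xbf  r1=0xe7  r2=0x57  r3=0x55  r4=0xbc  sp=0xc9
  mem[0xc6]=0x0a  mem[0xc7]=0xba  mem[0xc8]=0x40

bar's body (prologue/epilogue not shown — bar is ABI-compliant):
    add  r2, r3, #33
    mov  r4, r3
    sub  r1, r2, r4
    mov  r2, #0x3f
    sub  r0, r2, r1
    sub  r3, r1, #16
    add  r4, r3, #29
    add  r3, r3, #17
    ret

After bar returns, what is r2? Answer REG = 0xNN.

prologue: push r1 → mem[0xc8]=0xe7, sp=0xc8
prologue: push r4 → mem[0xc7]=0xbc, sp=0xc7
body[0] add  r2, r3, #33 → r2=0x76
body[1] mov  r4, r3 → r4=0x55
body[2] sub  r1, r2, r4 → r1=0x21
body[3] mov  r2, #0x3f → r2=0x3f
body[4] sub  r0, r2, r1 → r0=0x1e
body[5] sub  r3, r1, #16 → r3=0x11
body[6] add  r4, r3, #29 → r4=0x2e
body[7] add  r3, r3, #17 → r3=0x22
epilogue: pop r4=0xbc, sp=0xc8
epilogue: pop r1=0xe7, sp=0xc9
r2 is caller-saved → body value

REG = 0x3f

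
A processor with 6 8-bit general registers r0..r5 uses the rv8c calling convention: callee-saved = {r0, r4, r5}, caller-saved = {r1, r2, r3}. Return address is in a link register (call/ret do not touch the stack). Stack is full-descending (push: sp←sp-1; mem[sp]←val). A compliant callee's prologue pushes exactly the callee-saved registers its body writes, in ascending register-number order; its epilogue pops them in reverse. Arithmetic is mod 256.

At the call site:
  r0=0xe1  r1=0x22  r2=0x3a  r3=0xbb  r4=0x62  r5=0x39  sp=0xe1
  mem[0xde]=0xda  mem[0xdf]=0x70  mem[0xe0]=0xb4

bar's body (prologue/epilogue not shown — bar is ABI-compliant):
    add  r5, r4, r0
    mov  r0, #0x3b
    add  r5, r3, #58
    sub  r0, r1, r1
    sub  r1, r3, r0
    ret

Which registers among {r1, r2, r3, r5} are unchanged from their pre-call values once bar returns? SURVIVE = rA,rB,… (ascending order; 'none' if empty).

SURVIVE = r2,r3,r5

prologue: push r0 → mem[0xe0]=0xe1, sp=0xe0
prologue: push r5 → mem[0xdf]=0x39, sp=0xdf
body[0] add  r5, r4, r0 → r5=0x43
body[1] mov  r0, #0x3b → r0=0x3b
body[2] add  r5, r3, #58 → r5=0xf5
body[3] sub  r0, r1, r1 → r0=0x00
body[4] sub  r1, r3, r0 → r1=0xbb
epilogue: pop r5=0x39, sp=0xe0
epilogue: pop r0=0xe1, sp=0xe1
r1: caller-saved, written=True
r2: caller-saved, written=False
r3: caller-saved, written=False
r5: callee-saved, written=True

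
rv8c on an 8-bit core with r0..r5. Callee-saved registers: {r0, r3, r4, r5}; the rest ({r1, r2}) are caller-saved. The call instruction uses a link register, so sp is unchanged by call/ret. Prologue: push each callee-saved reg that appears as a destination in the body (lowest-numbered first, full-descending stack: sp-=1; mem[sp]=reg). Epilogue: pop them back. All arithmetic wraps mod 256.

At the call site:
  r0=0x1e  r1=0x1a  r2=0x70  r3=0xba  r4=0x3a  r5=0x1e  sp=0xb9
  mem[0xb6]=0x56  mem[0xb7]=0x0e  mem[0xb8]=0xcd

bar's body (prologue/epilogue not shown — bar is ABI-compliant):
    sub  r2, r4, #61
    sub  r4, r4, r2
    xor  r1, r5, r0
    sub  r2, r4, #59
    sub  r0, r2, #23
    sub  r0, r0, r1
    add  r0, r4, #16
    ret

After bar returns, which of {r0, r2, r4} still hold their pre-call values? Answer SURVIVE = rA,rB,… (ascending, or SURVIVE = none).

SURVIVE = r0,r4

prologue: push r0 -> mem[0xb8]=0x1e, sp=0xb8
prologue: push r4 -> mem[0xb7]=0x3a, sp=0xb7
body[0] sub  r2, r4, #61 -> r2=0xfd
body[1] sub  r4, r4, r2 -> r4=0x3d
body[2] xor  r1, r5, r0 -> r1=0x00
body[3] sub  r2, r4, #59 -> r2=0x02
body[4] sub  r0, r2, #23 -> r0=0xeb
body[5] sub  r0, r0, r1 -> r0=0xeb
body[6] add  r0, r4, #16 -> r0=0x4d
epilogue: pop r4=0x3a, sp=0xb8
epilogue: pop r0=0x1e, sp=0xb9
r0: callee-saved, written=True
r2: caller-saved, written=True
r4: callee-saved, written=True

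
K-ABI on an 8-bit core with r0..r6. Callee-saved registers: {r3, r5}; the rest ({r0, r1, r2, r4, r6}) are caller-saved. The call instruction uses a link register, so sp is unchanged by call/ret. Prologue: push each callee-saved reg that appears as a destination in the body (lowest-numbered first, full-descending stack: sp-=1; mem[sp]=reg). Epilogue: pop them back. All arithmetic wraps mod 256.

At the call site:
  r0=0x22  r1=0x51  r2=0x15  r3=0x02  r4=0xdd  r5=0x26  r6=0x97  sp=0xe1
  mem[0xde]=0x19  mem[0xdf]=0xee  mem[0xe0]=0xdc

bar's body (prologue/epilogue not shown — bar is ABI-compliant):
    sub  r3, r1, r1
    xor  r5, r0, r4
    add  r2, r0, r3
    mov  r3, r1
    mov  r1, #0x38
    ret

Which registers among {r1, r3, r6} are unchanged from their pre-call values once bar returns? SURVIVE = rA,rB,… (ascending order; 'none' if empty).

SURVIVE = r3,r6

prologue: push r3 → mem[0xe0]=0x02, sp=0xe0
prologue: push r5 → mem[0xdf]=0x26, sp=0xdf
body[0] sub  r3, r1, r1 → r3=0x00
body[1] xor  r5, r0, r4 → r5=0xff
body[2] add  r2, r0, r3 → r2=0x22
body[3] mov  r3, r1 → r3=0x51
body[4] mov  r1, #0x38 → r1=0x38
epilogue: pop r5=0x26, sp=0xe0
epilogue: pop r3=0x02, sp=0xe1
r1: caller-saved, written=True
r3: callee-saved, written=True
r6: caller-saved, written=False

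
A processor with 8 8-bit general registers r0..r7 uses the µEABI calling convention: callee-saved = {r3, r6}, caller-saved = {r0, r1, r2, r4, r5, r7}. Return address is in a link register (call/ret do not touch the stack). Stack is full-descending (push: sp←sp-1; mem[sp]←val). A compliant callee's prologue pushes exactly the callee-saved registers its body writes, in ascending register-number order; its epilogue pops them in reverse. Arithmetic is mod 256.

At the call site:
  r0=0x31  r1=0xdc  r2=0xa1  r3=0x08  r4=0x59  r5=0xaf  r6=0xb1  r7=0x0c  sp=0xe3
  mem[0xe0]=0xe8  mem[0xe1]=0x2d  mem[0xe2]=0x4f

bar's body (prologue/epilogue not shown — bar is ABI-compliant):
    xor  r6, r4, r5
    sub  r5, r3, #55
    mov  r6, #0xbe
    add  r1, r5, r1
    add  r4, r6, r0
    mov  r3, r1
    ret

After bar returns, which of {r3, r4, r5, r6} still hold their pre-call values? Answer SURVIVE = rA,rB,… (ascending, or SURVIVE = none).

prologue: push r3 -> mem[0xe2]=0x08, sp=0xe2
prologue: push r6 -> mem[0xe1]=0xb1, sp=0xe1
body[0] xor  r6, r4, r5 -> r6=0xf6
body[1] sub  r5, r3, #55 -> r5=0xd1
body[2] mov  r6, #0xbe -> r6=0xbe
body[3] add  r1, r5, r1 -> r1=0xad
body[4] add  r4, r6, r0 -> r4=0xef
body[5] mov  r3, r1 -> r3=0xad
epilogue: pop r6=0xb1, sp=0xe2
epilogue: pop r3=0x08, sp=0xe3
r3: callee-saved, written=True
r4: caller-saved, written=True
r5: caller-saved, written=True
r6: callee-saved, written=True

SURVIVE = r3,r6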